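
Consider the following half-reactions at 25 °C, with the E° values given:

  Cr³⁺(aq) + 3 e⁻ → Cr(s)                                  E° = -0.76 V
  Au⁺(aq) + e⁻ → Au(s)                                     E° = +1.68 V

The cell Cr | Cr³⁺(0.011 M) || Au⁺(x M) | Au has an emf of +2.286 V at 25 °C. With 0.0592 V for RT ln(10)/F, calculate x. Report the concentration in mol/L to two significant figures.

Au⁺/Au is the cathode, Cr³⁺/Cr the anode: E°cell = +2.44 V, n = 3.
Overall reaction: 3 Au⁺(aq) + Cr(s) → 3 Au(s) + Cr³⁺(aq); Q = [Cr³⁺]^1/[Au⁺]^3.
From E = E° − (0.0592/n) log Q: log Q = (E° − E)·n/0.0592 = (+2.44 − (+2.286))·3/0.0592 = 7.8041.
So 3·log[Au⁺] = 1·log(0.011) − log Q = -1.9586 − (7.8041) = -9.7627; log[Au⁺] = -9.7627 / 3 = -3.2542; [Au⁺] = 10^(-3.2542) ≈ 0.00056 M.

0.00056 M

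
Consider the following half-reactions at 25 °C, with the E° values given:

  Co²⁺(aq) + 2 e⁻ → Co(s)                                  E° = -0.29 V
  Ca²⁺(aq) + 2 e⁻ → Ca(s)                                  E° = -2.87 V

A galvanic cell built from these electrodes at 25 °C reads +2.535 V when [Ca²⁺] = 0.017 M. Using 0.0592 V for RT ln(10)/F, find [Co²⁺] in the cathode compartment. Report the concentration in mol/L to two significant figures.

Co²⁺/Co is the cathode, Ca²⁺/Ca the anode: E°cell = +2.58 V, n = 2.
Overall reaction: Co²⁺(aq) + Ca(s) → Co(s) + Ca²⁺(aq); Q = [Ca²⁺]^1/[Co²⁺]^1.
From E = E° − (0.0592/n) log Q: log Q = (E° − E)·n/0.0592 = (+2.58 − (+2.535))·2/0.0592 = 1.5203.
So 1·log[Co²⁺] = 1·log(0.017) − log Q = -1.7696 − (1.5203) = -3.2899; [Co²⁺] = 10^(-3.2899) ≈ 0.00051 M.

0.00051 M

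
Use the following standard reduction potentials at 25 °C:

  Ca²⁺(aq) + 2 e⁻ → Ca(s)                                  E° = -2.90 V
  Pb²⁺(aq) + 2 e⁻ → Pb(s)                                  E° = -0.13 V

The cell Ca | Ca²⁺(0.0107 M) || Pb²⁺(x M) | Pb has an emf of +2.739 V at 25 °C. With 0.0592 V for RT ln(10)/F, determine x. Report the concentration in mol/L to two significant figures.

Pb²⁺/Pb is the cathode, Ca²⁺/Ca the anode: E°cell = +2.77 V, n = 2.
Overall reaction: Pb²⁺(aq) + Ca(s) → Pb(s) + Ca²⁺(aq); Q = [Ca²⁺]^1/[Pb²⁺]^1.
From E = E° − (0.0592/n) log Q: log Q = (E° − E)·n/0.0592 = (+2.77 − (+2.739))·2/0.0592 = 1.0473.
So 1·log[Pb²⁺] = 1·log(0.0107) − log Q = -1.9706 − (1.0473) = -3.0179; [Pb²⁺] = 10^(-3.0179) ≈ 0.00096 M.

0.00096 M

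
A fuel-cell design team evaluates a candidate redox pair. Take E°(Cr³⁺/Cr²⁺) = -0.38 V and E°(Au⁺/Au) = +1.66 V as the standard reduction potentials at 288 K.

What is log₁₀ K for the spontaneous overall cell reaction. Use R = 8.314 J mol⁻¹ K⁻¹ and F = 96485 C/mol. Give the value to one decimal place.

35.7

Cathode: Au⁺/Au; anode: Cr³⁺/Cr²⁺. E°cell = (+1.66) − (-0.38) = +2.04 V, with n = 1.
ΔG° = −nFE° = −RT ln K, so ln K = nFE°/(RT) = (1)(96485)(+2.04) / ((8.314)(288)) = 82.203.
log₁₀ K = 82.203 / ln 10 = 35.7.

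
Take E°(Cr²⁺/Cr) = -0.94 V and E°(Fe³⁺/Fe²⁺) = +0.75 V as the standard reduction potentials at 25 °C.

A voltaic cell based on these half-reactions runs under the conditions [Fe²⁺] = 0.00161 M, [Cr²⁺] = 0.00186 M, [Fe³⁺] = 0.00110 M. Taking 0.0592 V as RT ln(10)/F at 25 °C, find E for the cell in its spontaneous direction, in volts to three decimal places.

Fe³⁺/Fe²⁺ is the cathode (higher E°), Cr²⁺/Cr the anode: E°cell = +0.75 − (-0.94) = +1.69 V, n = 2.
Overall: 2 Fe³⁺(aq) + Cr(s) → 2 Fe²⁺(aq) + Cr²⁺(aq)
Q = [Fe²⁺]^2·[Cr²⁺] / ([Fe³⁺]^2); log Q = -2.400.
E = E° − (0.0592/n) log Q = +1.69 − (0.0592/2)(-2.400) = +1.761 V.

+1.761 V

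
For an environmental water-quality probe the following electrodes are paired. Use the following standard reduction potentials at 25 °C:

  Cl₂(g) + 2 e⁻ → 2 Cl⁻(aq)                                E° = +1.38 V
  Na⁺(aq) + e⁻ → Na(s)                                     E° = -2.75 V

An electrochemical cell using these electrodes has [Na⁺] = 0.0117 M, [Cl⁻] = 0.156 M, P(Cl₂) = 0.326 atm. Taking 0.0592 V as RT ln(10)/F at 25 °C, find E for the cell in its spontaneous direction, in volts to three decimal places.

Cl₂/Cl⁻ is the cathode (higher E°), Na⁺/Na the anode: E°cell = +1.38 − (-2.75) = +4.13 V, n = 2.
Overall: Cl₂(g) + 2 Na(s) → 2 Cl⁻(aq) + 2 Na⁺(aq)
Q = [Cl⁻]^2·[Na⁺]^2 / (P(Cl₂)); log Q = -4.991.
E = E° − (0.0592/n) log Q = +4.13 − (0.0592/2)(-4.991) = +4.278 V.

+4.278 V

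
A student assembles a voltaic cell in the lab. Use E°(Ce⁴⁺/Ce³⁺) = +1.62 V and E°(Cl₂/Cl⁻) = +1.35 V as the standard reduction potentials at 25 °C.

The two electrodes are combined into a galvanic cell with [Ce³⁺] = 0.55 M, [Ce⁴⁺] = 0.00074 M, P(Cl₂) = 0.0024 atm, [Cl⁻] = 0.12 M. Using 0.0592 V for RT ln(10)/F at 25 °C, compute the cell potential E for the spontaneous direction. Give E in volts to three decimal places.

Ce⁴⁺/Ce³⁺ is the cathode (higher E°), Cl₂/Cl⁻ the anode: E°cell = +1.62 − (+1.35) = +0.27 V, n = 2.
Overall: 2 Ce⁴⁺(aq) + 2 Cl⁻(aq) → 2 Ce³⁺(aq) + Cl₂(g)
Q = [Ce³⁺]^2·P(Cl₂) / ([Ce⁴⁺]^2·[Cl⁻]^2); log Q = 4.964.
E = E° − (0.0592/n) log Q = +0.27 − (0.0592/2)(4.964) = +0.123 V.

+0.123 V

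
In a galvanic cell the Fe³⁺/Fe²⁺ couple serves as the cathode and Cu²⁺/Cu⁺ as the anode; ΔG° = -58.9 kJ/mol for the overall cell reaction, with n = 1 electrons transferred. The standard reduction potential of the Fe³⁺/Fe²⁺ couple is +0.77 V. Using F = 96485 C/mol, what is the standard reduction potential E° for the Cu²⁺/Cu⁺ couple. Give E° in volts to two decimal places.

+0.16 V

E°cell = −ΔG°/(nF) = −(-58.9×10³)/((1)(96485)) = +0.610 V.
Since Fe³⁺/Fe²⁺ is the cathode and Cu²⁺/Cu⁺ the anode, E°cell = E°(Fe³⁺/Fe²⁺) − E°(Cu²⁺/Cu⁺).
So E°(Cu²⁺/Cu⁺) = E°(Fe³⁺/Fe²⁺) − E°cell = (+0.77) − (+0.610) = +0.16 V.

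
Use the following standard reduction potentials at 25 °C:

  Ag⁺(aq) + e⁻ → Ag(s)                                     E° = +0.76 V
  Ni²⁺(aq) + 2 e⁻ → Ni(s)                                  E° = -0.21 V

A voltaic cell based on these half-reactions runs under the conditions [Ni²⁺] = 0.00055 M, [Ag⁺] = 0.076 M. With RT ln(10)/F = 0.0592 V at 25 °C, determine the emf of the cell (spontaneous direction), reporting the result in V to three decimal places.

Ag⁺/Ag is the cathode (higher E°), Ni²⁺/Ni the anode: E°cell = +0.76 − (-0.21) = +0.97 V, n = 2.
Overall: 2 Ag⁺(aq) + Ni(s) → 2 Ag(s) + Ni²⁺(aq)
Q = [Ni²⁺] / ([Ag⁺]^2); log Q = -1.021.
E = E° − (0.0592/n) log Q = +0.97 − (0.0592/2)(-1.021) = +1.000 V.

+1.000 V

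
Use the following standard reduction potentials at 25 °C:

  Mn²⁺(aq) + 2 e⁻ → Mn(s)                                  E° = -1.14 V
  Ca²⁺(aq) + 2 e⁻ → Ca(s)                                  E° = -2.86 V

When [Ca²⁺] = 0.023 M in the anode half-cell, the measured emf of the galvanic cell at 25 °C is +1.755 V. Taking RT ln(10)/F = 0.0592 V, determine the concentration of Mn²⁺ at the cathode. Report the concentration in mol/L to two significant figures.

0.35 M

Mn²⁺/Mn is the cathode, Ca²⁺/Ca the anode: E°cell = +1.72 V, n = 2.
Overall reaction: Mn²⁺(aq) + Ca(s) → Mn(s) + Ca²⁺(aq); Q = [Ca²⁺]^1/[Mn²⁺]^1.
From E = E° − (0.0592/n) log Q: log Q = (E° − E)·n/0.0592 = (+1.72 − (+1.755))·2/0.0592 = -1.1824.
So 1·log[Mn²⁺] = 1·log(0.023) − log Q = -1.6383 − (-1.1824) = -0.4559; [Mn²⁺] = 10^(-0.4559) ≈ 0.35 M.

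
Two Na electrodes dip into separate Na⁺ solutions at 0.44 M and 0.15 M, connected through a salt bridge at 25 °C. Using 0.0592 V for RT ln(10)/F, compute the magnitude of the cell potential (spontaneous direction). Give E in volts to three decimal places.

+0.028 V

For a concentration cell E°cell = 0. The 0.44 M side is the cathode (reduction is favoured where [Na⁺] is higher).
With n = 1, E = −(0.0592/1) log([Na⁺]ₐₙ/[Na⁺]꜀ₐₜ) = −(0.0592/1) log(0.15/0.44) = −(0.0592/1)(-0.467) = +0.028 V.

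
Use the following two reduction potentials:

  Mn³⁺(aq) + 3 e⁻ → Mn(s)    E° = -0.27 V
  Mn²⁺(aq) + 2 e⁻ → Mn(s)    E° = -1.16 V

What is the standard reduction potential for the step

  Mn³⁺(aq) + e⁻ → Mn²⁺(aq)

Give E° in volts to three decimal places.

Sequential free energies add, so n₃E°₃ = n₁E°₁ + n₂E°₂.
With n₃ = 3, and the known step contributing 2×(-1.16) V, the unknown satisfies 1·E° = 3×(-0.27) − 2×(-1.16) = +1.510.
E° = +1.510 / 1 = +1.510 V.

+1.510 V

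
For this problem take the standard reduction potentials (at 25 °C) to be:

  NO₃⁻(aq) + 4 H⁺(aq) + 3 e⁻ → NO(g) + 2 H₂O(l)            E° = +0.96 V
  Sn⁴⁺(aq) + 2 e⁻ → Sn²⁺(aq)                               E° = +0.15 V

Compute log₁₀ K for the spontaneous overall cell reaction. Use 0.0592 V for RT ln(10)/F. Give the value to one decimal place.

82.1

Cathode: NO₃⁻/NO; anode: Sn⁴⁺/Sn²⁺. E°cell = +0.81 V, n = 6.
log K = nE°cell / 0.0592 = (6)(+0.81) / 0.0592 = 82.1.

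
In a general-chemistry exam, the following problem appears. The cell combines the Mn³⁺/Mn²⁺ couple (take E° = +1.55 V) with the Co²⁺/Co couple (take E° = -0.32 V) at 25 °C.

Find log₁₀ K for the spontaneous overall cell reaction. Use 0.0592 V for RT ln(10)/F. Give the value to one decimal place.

Cathode: Mn³⁺/Mn²⁺; anode: Co²⁺/Co. E°cell = +1.87 V, n = 2.
log K = nE°cell / 0.0592 = (2)(+1.87) / 0.0592 = 63.2.

63.2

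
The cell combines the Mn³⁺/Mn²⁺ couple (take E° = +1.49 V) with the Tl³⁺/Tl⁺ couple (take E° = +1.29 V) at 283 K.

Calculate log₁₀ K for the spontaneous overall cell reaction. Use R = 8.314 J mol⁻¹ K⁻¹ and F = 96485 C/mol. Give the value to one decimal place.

Cathode: Mn³⁺/Mn²⁺; anode: Tl³⁺/Tl⁺. E°cell = (+1.49) − (+1.29) = +0.20 V, with n = 2.
ΔG° = −nFE° = −RT ln K, so ln K = nFE°/(RT) = (2)(96485)(+0.20) / ((8.314)(283)) = 16.403.
log₁₀ K = 16.403 / ln 10 = 7.1.

7.1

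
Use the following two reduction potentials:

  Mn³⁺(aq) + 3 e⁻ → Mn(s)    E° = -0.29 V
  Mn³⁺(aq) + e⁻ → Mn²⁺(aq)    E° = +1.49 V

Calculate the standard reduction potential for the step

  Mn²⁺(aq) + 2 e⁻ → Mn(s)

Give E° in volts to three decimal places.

Sequential free energies add, so n₃E°₃ = n₁E°₁ + n₂E°₂.
With n₃ = 3, and the known step contributing 1×(+1.49) V, the unknown satisfies 2·E° = 3×(-0.29) − 1×(+1.49) = -2.360.
E° = -2.360 / 2 = -1.180 V.

-1.180 V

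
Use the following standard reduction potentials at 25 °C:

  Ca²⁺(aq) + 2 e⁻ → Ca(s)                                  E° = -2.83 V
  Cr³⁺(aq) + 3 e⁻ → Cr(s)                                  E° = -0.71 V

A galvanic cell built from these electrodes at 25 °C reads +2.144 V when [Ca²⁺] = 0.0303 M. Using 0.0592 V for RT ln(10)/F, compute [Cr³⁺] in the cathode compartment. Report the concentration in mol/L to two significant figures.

0.087 M

Cr³⁺/Cr is the cathode, Ca²⁺/Ca the anode: E°cell = +2.12 V, n = 6.
Overall reaction: 2 Cr³⁺(aq) + 3 Ca(s) → 2 Cr(s) + 3 Ca²⁺(aq); Q = [Ca²⁺]^3/[Cr³⁺]^2.
From E = E° − (0.0592/n) log Q: log Q = (E° − E)·n/0.0592 = (+2.12 − (+2.144))·6/0.0592 = -2.4324.
So 2·log[Cr³⁺] = 3·log(0.0303) − log Q = -4.5557 − (-2.4324) = -2.1233; log[Cr³⁺] = -2.1233 / 2 = -1.0616; [Cr³⁺] = 10^(-1.0616) ≈ 0.087 M.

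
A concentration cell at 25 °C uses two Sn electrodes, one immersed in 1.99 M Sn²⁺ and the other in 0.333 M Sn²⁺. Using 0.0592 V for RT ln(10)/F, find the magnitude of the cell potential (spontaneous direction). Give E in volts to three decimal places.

+0.023 V

For a concentration cell E°cell = 0. The 1.99 M side is the cathode (reduction is favoured where [Sn²⁺] is higher).
With n = 2, E = −(0.0592/2) log([Sn²⁺]ₐₙ/[Sn²⁺]꜀ₐₜ) = −(0.0592/2) log(0.333/1.99) = −(0.0592/2)(-0.776) = +0.023 V.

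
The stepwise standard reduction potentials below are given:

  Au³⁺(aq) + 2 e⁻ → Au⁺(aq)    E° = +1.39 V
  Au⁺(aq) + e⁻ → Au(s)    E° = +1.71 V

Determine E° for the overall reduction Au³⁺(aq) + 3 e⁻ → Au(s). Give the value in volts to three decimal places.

Standard free energies of sequential steps add: ΔG°₃ = ΔG°₁ + ΔG°₂, so n₃E°₃ = n₁E°₁ + n₂E°₂.
E°₃ = (2×+1.39 + 1×+1.71) / 3 = (+4.490) / 3 = +1.497 V.

+1.497 V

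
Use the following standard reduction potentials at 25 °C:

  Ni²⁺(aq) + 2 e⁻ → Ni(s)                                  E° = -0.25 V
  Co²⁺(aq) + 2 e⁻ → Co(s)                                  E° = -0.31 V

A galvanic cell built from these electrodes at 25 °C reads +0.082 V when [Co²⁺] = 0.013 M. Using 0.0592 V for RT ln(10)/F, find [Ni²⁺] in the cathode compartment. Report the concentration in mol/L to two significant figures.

Ni²⁺/Ni is the cathode, Co²⁺/Co the anode: E°cell = +0.06 V, n = 2.
Overall reaction: Ni²⁺(aq) + Co(s) → Ni(s) + Co²⁺(aq); Q = [Co²⁺]^1/[Ni²⁺]^1.
From E = E° − (0.0592/n) log Q: log Q = (E° − E)·n/0.0592 = (+0.06 − (+0.082))·2/0.0592 = -0.7432.
So 1·log[Ni²⁺] = 1·log(0.013) − log Q = -1.8861 − (-0.7432) = -1.1429; [Ni²⁺] = 10^(-1.1429) ≈ 0.072 M.

0.072 M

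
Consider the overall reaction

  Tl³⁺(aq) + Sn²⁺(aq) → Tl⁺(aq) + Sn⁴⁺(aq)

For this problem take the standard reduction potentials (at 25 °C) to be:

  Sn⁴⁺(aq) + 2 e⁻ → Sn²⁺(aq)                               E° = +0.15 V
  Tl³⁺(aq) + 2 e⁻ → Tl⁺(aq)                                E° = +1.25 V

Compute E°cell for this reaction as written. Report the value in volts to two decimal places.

+1.10 V

The Tl³⁺/Tl⁺ couple has the higher reduction potential, so it is the cathode; Sn⁴⁺/Sn²⁺ is oxidised at the anode.
E°cell = E°(cathode) − E°(anode) = (+1.25) − (+0.15) = +1.10 V.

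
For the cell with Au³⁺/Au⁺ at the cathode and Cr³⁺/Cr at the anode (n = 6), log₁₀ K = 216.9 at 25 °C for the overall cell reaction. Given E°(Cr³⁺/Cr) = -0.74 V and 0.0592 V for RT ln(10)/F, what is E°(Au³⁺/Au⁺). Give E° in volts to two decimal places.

E°cell = (0.0592/n)·log K = (0.0592/6)(216.9) = +2.140 V.
Since Au³⁺/Au⁺ is the cathode and Cr³⁺/Cr the anode, E°cell = E°(Au³⁺/Au⁺) − E°(Cr³⁺/Cr).
So E°(Au³⁺/Au⁺) = E°cell + E°(Cr³⁺/Cr) = +2.140 + (-0.74) = +1.40 V.

+1.40 V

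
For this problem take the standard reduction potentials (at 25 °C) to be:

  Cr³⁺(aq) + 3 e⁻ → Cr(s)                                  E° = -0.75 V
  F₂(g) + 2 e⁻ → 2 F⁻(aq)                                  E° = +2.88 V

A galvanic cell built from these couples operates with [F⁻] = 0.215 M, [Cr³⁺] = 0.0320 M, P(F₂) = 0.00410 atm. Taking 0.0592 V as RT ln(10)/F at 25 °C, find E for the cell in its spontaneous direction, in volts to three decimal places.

+3.628 V

F₂/F⁻ is the cathode (higher E°), Cr³⁺/Cr the anode: E°cell = +2.88 − (-0.75) = +3.63 V, n = 6.
Overall: 3 F₂(g) + 2 Cr(s) → 6 F⁻(aq) + 2 Cr³⁺(aq)
Q = [F⁻]^6·[Cr³⁺]^2 / (P(F₂)^3); log Q = 0.167.
E = E° − (0.0592/n) log Q = +3.63 − (0.0592/6)(0.167) = +3.628 V.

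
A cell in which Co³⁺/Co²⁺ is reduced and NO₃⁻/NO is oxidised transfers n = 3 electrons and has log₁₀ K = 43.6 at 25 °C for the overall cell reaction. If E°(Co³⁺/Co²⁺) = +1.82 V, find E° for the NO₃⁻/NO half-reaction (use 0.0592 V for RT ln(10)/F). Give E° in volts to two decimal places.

E°cell = (0.0592/n)·log K = (0.0592/3)(43.6) = +0.860 V.
Since Co³⁺/Co²⁺ is the cathode and NO₃⁻/NO the anode, E°cell = E°(Co³⁺/Co²⁺) − E°(NO₃⁻/NO).
So E°(NO₃⁻/NO) = E°(Co³⁺/Co²⁺) − E°cell = (+1.82) − (+0.860) = +0.96 V.

+0.96 V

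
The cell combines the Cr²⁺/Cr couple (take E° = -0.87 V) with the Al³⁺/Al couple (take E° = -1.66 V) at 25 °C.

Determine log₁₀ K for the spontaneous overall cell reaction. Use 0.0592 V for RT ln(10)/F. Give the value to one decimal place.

Cathode: Cr²⁺/Cr; anode: Al³⁺/Al. E°cell = +0.79 V, n = 6.
log K = nE°cell / 0.0592 = (6)(+0.79) / 0.0592 = 80.1.

80.1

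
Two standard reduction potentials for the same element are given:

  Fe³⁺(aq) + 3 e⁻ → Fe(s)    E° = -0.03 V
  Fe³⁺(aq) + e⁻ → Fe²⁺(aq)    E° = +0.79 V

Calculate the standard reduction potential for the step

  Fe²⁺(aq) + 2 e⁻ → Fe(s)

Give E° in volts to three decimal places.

-0.440 V

Sequential free energies add, so n₃E°₃ = n₁E°₁ + n₂E°₂.
With n₃ = 3, and the known step contributing 1×(+0.79) V, the unknown satisfies 2·E° = 3×(-0.03) − 1×(+0.79) = -0.880.
E° = -0.880 / 2 = -0.440 V.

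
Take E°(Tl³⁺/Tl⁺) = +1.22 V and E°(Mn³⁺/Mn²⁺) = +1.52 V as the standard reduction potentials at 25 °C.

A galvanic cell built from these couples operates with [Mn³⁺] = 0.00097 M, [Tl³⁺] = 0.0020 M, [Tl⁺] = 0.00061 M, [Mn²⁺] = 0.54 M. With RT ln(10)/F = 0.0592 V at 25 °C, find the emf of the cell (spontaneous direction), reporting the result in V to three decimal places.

+0.122 V

Mn³⁺/Mn²⁺ is the cathode (higher E°), Tl³⁺/Tl⁺ the anode: E°cell = +1.52 − (+1.22) = +0.30 V, n = 2.
Overall: 2 Mn³⁺(aq) + Tl⁺(aq) → 2 Mn²⁺(aq) + Tl³⁺(aq)
Q = [Mn²⁺]^2·[Tl³⁺] / ([Mn³⁺]^2·[Tl⁺]); log Q = 6.007.
E = E° − (0.0592/n) log Q = +0.30 − (0.0592/2)(6.007) = +0.122 V.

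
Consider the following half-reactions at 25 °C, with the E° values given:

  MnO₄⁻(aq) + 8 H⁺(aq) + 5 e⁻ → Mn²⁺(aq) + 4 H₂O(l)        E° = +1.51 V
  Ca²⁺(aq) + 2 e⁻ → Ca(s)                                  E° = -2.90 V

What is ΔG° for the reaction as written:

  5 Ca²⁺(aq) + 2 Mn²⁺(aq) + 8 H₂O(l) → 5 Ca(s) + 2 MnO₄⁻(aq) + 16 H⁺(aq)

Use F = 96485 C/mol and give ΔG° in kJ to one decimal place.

As written, Ca²⁺/Ca is reduced (cathode) and MnO₄⁻/Mn²⁺ is oxidised (anode), so E°cell = (-2.90) − (+1.51) = -4.41 V.
Balancing electrons gives n = 10.
ΔG° = −nFE° = −(10)(96485)(-4.41) = 4,254,988 J = +4255.0 kJ.

+4255.0 kJ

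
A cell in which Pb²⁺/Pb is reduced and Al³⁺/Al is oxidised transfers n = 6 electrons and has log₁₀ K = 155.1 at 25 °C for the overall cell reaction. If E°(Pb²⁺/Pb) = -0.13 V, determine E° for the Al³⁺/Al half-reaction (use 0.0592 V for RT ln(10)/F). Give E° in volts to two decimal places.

E°cell = (0.0592/n)·log K = (0.0592/6)(155.1) = +1.530 V.
Since Pb²⁺/Pb is the cathode and Al³⁺/Al the anode, E°cell = E°(Pb²⁺/Pb) − E°(Al³⁺/Al).
So E°(Al³⁺/Al) = E°(Pb²⁺/Pb) − E°cell = (-0.13) − (+1.530) = -1.66 V.

-1.66 V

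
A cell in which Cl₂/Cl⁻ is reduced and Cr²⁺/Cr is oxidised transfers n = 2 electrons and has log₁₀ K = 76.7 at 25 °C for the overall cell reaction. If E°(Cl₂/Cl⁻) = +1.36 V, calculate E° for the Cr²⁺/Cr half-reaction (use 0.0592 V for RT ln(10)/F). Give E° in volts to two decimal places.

-0.91 V

E°cell = (0.0592/n)·log K = (0.0592/2)(76.7) = +2.270 V.
Since Cl₂/Cl⁻ is the cathode and Cr²⁺/Cr the anode, E°cell = E°(Cl₂/Cl⁻) − E°(Cr²⁺/Cr).
So E°(Cr²⁺/Cr) = E°(Cl₂/Cl⁻) − E°cell = (+1.36) − (+2.270) = -0.91 V.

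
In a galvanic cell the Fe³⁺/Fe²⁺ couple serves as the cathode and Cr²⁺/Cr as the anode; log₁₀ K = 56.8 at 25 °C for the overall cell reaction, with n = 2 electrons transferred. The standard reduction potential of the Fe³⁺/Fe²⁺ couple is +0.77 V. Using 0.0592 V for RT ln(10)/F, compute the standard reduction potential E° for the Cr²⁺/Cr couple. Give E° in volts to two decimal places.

E°cell = (0.0592/n)·log K = (0.0592/2)(56.8) = +1.681 V.
Since Fe³⁺/Fe²⁺ is the cathode and Cr²⁺/Cr the anode, E°cell = E°(Fe³⁺/Fe²⁺) − E°(Cr²⁺/Cr).
So E°(Cr²⁺/Cr) = E°(Fe³⁺/Fe²⁺) − E°cell = (+0.77) − (+1.681) = -0.91 V.

-0.91 V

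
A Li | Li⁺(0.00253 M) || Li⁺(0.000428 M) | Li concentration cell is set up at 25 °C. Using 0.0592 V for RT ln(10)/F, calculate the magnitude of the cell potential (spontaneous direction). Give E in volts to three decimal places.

For a concentration cell E°cell = 0. The 0.00253 M side is the cathode (reduction is favoured where [Li⁺] is higher).
With n = 1, E = −(0.0592/1) log([Li⁺]ₐₙ/[Li⁺]꜀ₐₜ) = −(0.0592/1) log(0.000428/0.00253) = −(0.0592/1)(-0.772) = +0.046 V.

+0.046 V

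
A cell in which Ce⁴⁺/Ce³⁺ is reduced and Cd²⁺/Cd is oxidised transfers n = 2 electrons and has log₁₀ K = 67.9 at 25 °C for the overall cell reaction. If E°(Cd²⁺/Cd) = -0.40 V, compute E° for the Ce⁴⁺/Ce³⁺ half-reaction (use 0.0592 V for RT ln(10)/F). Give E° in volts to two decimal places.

+1.61 V

E°cell = (0.0592/n)·log K = (0.0592/2)(67.9) = +2.010 V.
Since Ce⁴⁺/Ce³⁺ is the cathode and Cd²⁺/Cd the anode, E°cell = E°(Ce⁴⁺/Ce³⁺) − E°(Cd²⁺/Cd).
So E°(Ce⁴⁺/Ce³⁺) = E°cell + E°(Cd²⁺/Cd) = +2.010 + (-0.40) = +1.61 V.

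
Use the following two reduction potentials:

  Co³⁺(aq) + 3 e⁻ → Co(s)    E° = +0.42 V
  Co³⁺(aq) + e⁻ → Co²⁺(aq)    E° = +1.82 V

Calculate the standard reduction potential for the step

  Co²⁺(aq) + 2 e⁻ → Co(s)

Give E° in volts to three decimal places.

Sequential free energies add, so n₃E°₃ = n₁E°₁ + n₂E°₂.
With n₃ = 3, and the known step contributing 1×(+1.82) V, the unknown satisfies 2·E° = 3×(+0.42) − 1×(+1.82) = -0.560.
E° = -0.560 / 2 = -0.280 V.

-0.280 V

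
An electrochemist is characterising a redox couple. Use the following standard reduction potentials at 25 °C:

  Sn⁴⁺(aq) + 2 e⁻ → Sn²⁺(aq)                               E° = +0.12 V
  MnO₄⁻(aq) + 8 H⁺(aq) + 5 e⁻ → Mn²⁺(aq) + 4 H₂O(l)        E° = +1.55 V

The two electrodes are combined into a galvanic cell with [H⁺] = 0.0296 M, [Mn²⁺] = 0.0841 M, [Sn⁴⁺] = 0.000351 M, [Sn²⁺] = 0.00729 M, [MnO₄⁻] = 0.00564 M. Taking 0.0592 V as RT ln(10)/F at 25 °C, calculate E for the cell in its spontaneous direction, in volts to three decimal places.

+1.310 V

MnO₄⁻/Mn²⁺ is the cathode (higher E°), Sn⁴⁺/Sn²⁺ the anode: E°cell = +1.55 − (+0.12) = +1.43 V, n = 10.
Overall: 2 MnO₄⁻(aq) + 16 H⁺(aq) + 5 Sn²⁺(aq) → 2 Mn²⁺(aq) + 8 H₂O(l) + 5 Sn⁴⁺(aq)
Q = [Mn²⁺]^2·[Sn⁴⁺]^5 / ([MnO₄⁻]^2·[H⁺]^16·[Sn²⁺]^5); log Q = 20.219.
E = E° − (0.0592/n) log Q = +1.43 − (0.0592/10)(20.219) = +1.310 V.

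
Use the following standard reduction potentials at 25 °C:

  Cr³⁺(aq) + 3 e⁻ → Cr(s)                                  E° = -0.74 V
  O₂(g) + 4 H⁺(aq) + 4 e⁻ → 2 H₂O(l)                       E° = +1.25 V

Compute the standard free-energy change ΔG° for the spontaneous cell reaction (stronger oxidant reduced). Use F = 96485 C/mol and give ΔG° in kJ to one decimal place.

O₂/H₂O (E° = +1.25 V) is the cathode; Cr³⁺/Cr (E° = -0.74 V) is the anode, so E°cell = +1.99 V.
Balancing electrons gives n = 12 (lcm of 4 and 3).
ΔG° = −nFE° = −(12)(96485)(+1.99) = -2,304,062 J = -2304.1 kJ.

-2304.1 kJ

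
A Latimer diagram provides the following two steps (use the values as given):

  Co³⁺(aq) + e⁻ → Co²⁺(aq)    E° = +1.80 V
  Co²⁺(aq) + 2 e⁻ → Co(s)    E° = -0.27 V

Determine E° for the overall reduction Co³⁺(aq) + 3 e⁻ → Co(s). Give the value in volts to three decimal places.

+0.420 V

Standard free energies of sequential steps add: ΔG°₃ = ΔG°₁ + ΔG°₂, so n₃E°₃ = n₁E°₁ + n₂E°₂.
E°₃ = (1×+1.80 + 2×-0.27) / 3 = (+1.260) / 3 = +0.420 V.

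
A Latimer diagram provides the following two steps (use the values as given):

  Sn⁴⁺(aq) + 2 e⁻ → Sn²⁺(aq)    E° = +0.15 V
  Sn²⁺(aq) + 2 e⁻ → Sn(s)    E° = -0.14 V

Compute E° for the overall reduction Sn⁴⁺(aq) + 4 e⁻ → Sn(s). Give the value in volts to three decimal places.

Standard free energies of sequential steps add: ΔG°₃ = ΔG°₁ + ΔG°₂, so n₃E°₃ = n₁E°₁ + n₂E°₂.
E°₃ = (2×+0.15 + 2×-0.14) / 4 = (+0.020) / 4 = +0.005 V.

+0.005 V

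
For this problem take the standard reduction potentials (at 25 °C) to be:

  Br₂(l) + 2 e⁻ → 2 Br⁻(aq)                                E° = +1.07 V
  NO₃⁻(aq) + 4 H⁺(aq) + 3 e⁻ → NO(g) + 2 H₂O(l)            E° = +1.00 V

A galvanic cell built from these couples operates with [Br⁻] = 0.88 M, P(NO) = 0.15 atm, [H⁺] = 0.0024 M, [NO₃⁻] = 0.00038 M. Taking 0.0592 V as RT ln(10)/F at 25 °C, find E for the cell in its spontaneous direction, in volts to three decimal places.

+0.331 V

Br₂/Br⁻ is the cathode (higher E°), NO₃⁻/NO the anode: E°cell = +1.07 − (+1.00) = +0.07 V, n = 6.
Overall: 3 Br₂(l) + 2 NO(g) + 4 H₂O(l) → 6 Br⁻(aq) + 2 NO₃⁻(aq) + 8 H⁺(aq)
Q = [Br⁻]^6·[NO₃⁻]^2·[H⁺]^8 / (P(NO)^2); log Q = -26.484.
E = E° − (0.0592/n) log Q = +0.07 − (0.0592/6)(-26.484) = +0.331 V.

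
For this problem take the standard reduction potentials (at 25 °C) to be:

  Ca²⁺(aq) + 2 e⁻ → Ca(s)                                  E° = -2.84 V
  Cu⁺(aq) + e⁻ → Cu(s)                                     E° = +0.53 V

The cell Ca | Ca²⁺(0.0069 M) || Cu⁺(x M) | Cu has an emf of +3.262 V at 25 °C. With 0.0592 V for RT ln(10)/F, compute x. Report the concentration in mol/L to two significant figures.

Cu⁺/Cu is the cathode, Ca²⁺/Ca the anode: E°cell = +3.37 V, n = 2.
Overall reaction: 2 Cu⁺(aq) + Ca(s) → 2 Cu(s) + Ca²⁺(aq); Q = [Ca²⁺]^1/[Cu⁺]^2.
From E = E° − (0.0592/n) log Q: log Q = (E° − E)·n/0.0592 = (+3.37 − (+3.262))·2/0.0592 = 3.6486.
So 2·log[Cu⁺] = 1·log(0.0069) − log Q = -2.1612 − (3.6486) = -5.8098; log[Cu⁺] = -5.8098 / 2 = -2.9049; [Cu⁺] = 10^(-2.9049) ≈ 0.0012 M.

0.0012 M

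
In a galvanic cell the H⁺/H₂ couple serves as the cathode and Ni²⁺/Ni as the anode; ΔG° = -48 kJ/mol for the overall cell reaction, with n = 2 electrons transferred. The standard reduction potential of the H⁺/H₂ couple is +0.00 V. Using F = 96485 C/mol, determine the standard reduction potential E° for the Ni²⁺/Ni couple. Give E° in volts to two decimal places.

E°cell = −ΔG°/(nF) = −(-48×10³)/((2)(96485)) = +0.249 V.
Since H⁺/H₂ is the cathode and Ni²⁺/Ni the anode, E°cell = E°(H⁺/H₂) − E°(Ni²⁺/Ni).
So E°(Ni²⁺/Ni) = E°(H⁺/H₂) − E°cell = (+0.00) − (+0.249) = -0.25 V.

-0.25 V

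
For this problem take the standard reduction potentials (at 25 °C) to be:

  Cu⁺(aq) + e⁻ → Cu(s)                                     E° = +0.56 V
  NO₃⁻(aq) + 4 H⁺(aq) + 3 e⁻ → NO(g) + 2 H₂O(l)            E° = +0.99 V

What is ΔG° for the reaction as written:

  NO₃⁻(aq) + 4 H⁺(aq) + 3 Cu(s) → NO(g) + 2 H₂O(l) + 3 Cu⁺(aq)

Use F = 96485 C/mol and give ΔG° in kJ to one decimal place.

As written, NO₃⁻/NO is reduced (cathode) and Cu⁺/Cu is oxidised (anode), so E°cell = (+0.99) − (+0.56) = +0.43 V.
Balancing electrons gives n = 3.
ΔG° = −nFE° = −(3)(96485)(+0.43) = -124,466 J = -124.5 kJ.

-124.5 kJ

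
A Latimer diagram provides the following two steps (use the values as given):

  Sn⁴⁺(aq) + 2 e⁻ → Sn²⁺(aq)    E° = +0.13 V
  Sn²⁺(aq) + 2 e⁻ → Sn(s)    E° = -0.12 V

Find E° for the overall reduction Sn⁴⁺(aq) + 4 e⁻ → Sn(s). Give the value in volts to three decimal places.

+0.005 V

Since ΔG° = −nFE° is additive over sequential reductions, n₃E°₃ = n₁E°₁ + n₂E°₂.
E°₃ = (2×+0.13 + 2×-0.12) / 4 = (+0.020) / 4 = +0.005 V.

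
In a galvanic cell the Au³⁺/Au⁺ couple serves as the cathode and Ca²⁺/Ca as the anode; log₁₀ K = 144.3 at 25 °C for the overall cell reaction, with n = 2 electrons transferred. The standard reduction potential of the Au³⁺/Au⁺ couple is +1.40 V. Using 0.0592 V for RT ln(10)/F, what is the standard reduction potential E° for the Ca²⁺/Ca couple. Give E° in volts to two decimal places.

-2.87 V

E°cell = (0.0592/n)·log K = (0.0592/2)(144.3) = +4.271 V.
Since Au³⁺/Au⁺ is the cathode and Ca²⁺/Ca the anode, E°cell = E°(Au³⁺/Au⁺) − E°(Ca²⁺/Ca).
So E°(Ca²⁺/Ca) = E°(Au³⁺/Au⁺) − E°cell = (+1.40) − (+4.271) = -2.87 V.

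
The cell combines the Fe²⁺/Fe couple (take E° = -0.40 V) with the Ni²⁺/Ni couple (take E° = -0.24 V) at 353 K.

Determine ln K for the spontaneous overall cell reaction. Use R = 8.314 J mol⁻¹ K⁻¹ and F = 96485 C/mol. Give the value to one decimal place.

Cathode: Ni²⁺/Ni; anode: Fe²⁺/Fe. E°cell = (-0.24) − (-0.40) = +0.16 V, with n = 2.
ΔG° = −nFE° = −RT ln K, so ln K = nFE°/(RT) = (2)(96485)(+0.16) / ((8.314)(353)) = 10.520.

10.5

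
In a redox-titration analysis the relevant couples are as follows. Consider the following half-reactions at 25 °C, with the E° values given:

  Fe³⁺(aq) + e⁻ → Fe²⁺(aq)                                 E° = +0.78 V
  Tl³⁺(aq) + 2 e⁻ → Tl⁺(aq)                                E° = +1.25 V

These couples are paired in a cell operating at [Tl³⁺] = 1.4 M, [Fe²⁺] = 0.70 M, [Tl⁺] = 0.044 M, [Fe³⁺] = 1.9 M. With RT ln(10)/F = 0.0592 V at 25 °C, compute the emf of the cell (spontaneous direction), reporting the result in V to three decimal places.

+0.489 V

Tl³⁺/Tl⁺ is the cathode (higher E°), Fe³⁺/Fe²⁺ the anode: E°cell = +1.25 − (+0.78) = +0.47 V, n = 2.
Overall: Tl³⁺(aq) + 2 Fe²⁺(aq) → Tl⁺(aq) + 2 Fe³⁺(aq)
Q = [Tl⁺]·[Fe³⁺]^2 / ([Tl³⁺]·[Fe²⁺]^2); log Q = -0.635.
E = E° − (0.0592/n) log Q = +0.47 − (0.0592/2)(-0.635) = +0.489 V.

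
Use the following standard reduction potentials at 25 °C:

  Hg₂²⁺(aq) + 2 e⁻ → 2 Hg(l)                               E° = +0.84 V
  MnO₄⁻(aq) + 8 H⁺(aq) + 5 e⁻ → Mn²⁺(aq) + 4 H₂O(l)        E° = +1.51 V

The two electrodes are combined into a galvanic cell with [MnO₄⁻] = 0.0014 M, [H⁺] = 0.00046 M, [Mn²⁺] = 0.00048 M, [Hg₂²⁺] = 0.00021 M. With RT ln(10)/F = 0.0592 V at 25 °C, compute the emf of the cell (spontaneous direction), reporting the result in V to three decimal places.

+0.468 V

MnO₄⁻/Mn²⁺ is the cathode (higher E°), Hg₂²⁺/Hg the anode: E°cell = +1.51 − (+0.84) = +0.67 V, n = 10.
Overall: 2 MnO₄⁻(aq) + 16 H⁺(aq) + 10 Hg(l) → 2 Mn²⁺(aq) + 8 H₂O(l) + 5 Hg₂²⁺(aq)
Q = [Mn²⁺]^2·[Hg₂²⁺]^5 / ([MnO₄⁻]^2·[H⁺]^16); log Q = 34.077.
E = E° − (0.0592/n) log Q = +0.67 − (0.0592/10)(34.077) = +0.468 V.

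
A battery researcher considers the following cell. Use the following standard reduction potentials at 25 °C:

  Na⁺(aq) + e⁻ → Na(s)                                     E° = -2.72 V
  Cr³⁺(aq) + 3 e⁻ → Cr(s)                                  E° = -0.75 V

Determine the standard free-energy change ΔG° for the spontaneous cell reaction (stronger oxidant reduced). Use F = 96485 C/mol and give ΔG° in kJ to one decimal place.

Cr³⁺/Cr (E° = -0.75 V) is the cathode; Na⁺/Na (E° = -2.72 V) is the anode, so E°cell = +1.97 V.
Balancing electrons gives n = 3 (lcm of 3 and 1).
ΔG° = −nFE° = −(3)(96485)(+1.97) = -570,226 J = -570.2 kJ.

-570.2 kJ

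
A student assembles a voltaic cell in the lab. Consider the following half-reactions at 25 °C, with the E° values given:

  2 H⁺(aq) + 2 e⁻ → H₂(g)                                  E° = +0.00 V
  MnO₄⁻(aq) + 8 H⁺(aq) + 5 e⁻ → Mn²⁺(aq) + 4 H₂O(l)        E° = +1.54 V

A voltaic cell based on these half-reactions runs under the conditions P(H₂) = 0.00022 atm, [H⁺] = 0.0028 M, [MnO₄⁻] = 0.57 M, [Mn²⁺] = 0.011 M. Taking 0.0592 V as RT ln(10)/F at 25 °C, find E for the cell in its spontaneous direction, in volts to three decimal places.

+1.361 V

MnO₄⁻/Mn²⁺ is the cathode (higher E°), H⁺/H₂ the anode: E°cell = +1.54 − (+0.00) = +1.54 V, n = 10.
Overall: 2 MnO₄⁻(aq) + 6 H⁺(aq) + 5 H₂(g) → 2 Mn²⁺(aq) + 8 H₂O(l)
Q = [Mn²⁺]^2 / ([MnO₄⁻]^2·[H⁺]^6·P(H₂)^5); log Q = 30.176.
E = E° − (0.0592/n) log Q = +1.54 − (0.0592/10)(30.176) = +1.361 V.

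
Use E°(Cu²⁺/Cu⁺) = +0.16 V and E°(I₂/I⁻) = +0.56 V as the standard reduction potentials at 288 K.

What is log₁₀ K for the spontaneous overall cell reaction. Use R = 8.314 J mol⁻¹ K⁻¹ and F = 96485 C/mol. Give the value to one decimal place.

14.0

Cathode: I₂/I⁻; anode: Cu²⁺/Cu⁺. E°cell = (+0.56) − (+0.16) = +0.40 V, with n = 2.
ΔG° = −nFE° = −RT ln K, so ln K = nFE°/(RT) = (2)(96485)(+0.40) / ((8.314)(288)) = 32.236.
log₁₀ K = 32.236 / ln 10 = 14.0.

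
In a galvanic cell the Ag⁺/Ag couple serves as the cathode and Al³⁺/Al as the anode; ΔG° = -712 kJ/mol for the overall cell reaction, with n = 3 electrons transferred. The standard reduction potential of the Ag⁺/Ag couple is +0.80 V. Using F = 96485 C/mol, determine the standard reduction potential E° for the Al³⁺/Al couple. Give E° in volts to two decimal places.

-1.66 V

E°cell = −ΔG°/(nF) = −(-712×10³)/((3)(96485)) = +2.460 V.
Since Ag⁺/Ag is the cathode and Al³⁺/Al the anode, E°cell = E°(Ag⁺/Ag) − E°(Al³⁺/Al).
So E°(Al³⁺/Al) = E°(Ag⁺/Ag) − E°cell = (+0.80) − (+2.460) = -1.66 V.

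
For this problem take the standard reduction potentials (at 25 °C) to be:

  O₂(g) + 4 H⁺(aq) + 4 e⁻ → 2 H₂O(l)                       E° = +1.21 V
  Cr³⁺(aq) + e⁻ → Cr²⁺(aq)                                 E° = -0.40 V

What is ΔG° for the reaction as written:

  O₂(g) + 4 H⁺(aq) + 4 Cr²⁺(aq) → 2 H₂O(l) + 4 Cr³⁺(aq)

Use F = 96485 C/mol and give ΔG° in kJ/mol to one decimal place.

As written, O₂/H₂O is reduced (cathode) and Cr³⁺/Cr²⁺ is oxidised (anode), so E°cell = (+1.21) − (-0.40) = +1.61 V.
Balancing electrons gives n = 4.
ΔG° = −nFE° = −(4)(96485)(+1.61) = -621,363 J = -621.4 kJ/mol.

-621.4 kJ/mol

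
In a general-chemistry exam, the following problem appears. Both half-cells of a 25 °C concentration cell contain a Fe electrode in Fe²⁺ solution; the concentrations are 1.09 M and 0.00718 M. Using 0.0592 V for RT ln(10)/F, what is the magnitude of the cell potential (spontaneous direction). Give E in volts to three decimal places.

For a concentration cell E°cell = 0. The 1.09 M side is the cathode (reduction is favoured where [Fe²⁺] is higher).
With n = 2, E = −(0.0592/2) log([Fe²⁺]ₐₙ/[Fe²⁺]꜀ₐₜ) = −(0.0592/2) log(0.00718/1.09) = −(0.0592/2)(-2.181) = +0.065 V.

+0.065 V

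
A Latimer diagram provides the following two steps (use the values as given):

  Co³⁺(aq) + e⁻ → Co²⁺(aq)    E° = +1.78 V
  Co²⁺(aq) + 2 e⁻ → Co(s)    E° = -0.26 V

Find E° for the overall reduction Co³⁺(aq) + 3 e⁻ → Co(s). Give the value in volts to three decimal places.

+0.420 V

Standard free energies of sequential steps add: ΔG°₃ = ΔG°₁ + ΔG°₂, so n₃E°₃ = n₁E°₁ + n₂E°₂.
E°₃ = (1×+1.78 + 2×-0.26) / 3 = (+1.260) / 3 = +0.420 V.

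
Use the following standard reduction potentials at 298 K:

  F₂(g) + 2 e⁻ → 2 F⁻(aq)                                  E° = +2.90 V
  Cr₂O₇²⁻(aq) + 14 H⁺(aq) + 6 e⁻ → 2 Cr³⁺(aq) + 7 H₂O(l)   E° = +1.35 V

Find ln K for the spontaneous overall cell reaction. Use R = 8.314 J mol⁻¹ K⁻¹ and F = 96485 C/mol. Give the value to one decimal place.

Cathode: F₂/F⁻; anode: Cr₂O₇²⁻/Cr³⁺. E°cell = (+2.90) − (+1.35) = +1.55 V, with n = 6.
ΔG° = −nFE° = −RT ln K, so ln K = nFE°/(RT) = (6)(96485)(+1.55) / ((8.314)(298)) = 362.173.

362.2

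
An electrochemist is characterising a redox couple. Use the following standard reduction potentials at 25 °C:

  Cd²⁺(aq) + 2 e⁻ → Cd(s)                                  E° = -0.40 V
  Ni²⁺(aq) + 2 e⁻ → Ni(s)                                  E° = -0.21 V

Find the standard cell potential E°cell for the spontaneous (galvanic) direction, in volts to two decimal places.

+0.19 V

The Ni²⁺/Ni couple has the higher reduction potential, so it is the cathode; Cd²⁺/Cd is oxidised at the anode.
E°cell = E°(cathode) − E°(anode) = (-0.21) − (-0.40) = +0.19 V.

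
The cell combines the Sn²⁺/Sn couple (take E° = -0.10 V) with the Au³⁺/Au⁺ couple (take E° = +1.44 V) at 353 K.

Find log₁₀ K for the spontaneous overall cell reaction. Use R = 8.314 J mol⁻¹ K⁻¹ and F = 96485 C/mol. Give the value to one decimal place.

Cathode: Au³⁺/Au⁺; anode: Sn²⁺/Sn. E°cell = (+1.44) − (-0.10) = +1.54 V, with n = 2.
ΔG° = −nFE° = −RT ln K, so ln K = nFE°/(RT) = (2)(96485)(+1.54) / ((8.314)(353)) = 101.257.
log₁₀ K = 101.257 / ln 10 = 44.0.

44.0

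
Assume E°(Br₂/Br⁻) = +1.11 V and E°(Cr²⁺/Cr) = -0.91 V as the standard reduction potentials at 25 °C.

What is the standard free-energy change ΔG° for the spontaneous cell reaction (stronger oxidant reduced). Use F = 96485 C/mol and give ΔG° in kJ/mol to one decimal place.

Br₂/Br⁻ (E° = +1.11 V) is the cathode; Cr²⁺/Cr (E° = -0.91 V) is the anode, so E°cell = +2.02 V.
Balancing electrons gives n = 2 (lcm of 2 and 2).
ΔG° = −nFE° = −(2)(96485)(+2.02) = -389,799 J = -389.8 kJ/mol.

-389.8 kJ/mol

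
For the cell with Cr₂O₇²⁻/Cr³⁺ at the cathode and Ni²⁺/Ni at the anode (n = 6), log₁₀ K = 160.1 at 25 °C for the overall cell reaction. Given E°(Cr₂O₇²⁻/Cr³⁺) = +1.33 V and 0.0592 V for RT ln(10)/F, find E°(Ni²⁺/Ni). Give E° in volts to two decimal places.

-0.25 V

E°cell = (0.0592/n)·log K = (0.0592/6)(160.1) = +1.580 V.
Since Cr₂O₇²⁻/Cr³⁺ is the cathode and Ni²⁺/Ni the anode, E°cell = E°(Cr₂O₇²⁻/Cr³⁺) − E°(Ni²⁺/Ni).
So E°(Ni²⁺/Ni) = E°(Cr₂O₇²⁻/Cr³⁺) − E°cell = (+1.33) − (+1.580) = -0.25 V.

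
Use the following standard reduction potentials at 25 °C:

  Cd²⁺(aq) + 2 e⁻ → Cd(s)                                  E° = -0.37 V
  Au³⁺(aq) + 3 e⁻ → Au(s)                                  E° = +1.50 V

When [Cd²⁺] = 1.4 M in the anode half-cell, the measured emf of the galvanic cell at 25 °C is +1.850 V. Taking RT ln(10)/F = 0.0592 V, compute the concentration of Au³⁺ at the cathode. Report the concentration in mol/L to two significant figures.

Au³⁺/Au is the cathode, Cd²⁺/Cd the anode: E°cell = +1.87 V, n = 6.
Overall reaction: 2 Au³⁺(aq) + 3 Cd(s) → 2 Au(s) + 3 Cd²⁺(aq); Q = [Cd²⁺]^3/[Au³⁺]^2.
From E = E° − (0.0592/n) log Q: log Q = (E° − E)·n/0.0592 = (+1.87 − (+1.850))·6/0.0592 = 2.0270.
So 2·log[Au³⁺] = 3·log(1.4) − log Q = 0.4384 − (2.0270) = -1.5886; log[Au³⁺] = -1.5886 / 2 = -0.7943; [Au³⁺] = 10^(-0.7943) ≈ 0.16 M.

0.16 M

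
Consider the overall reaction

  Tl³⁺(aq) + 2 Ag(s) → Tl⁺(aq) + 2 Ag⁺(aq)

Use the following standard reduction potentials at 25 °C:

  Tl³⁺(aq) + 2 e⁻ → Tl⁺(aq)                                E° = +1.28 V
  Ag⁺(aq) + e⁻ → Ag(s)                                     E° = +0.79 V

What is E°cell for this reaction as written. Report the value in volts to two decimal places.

The Tl³⁺/Tl⁺ couple has the higher reduction potential, so it is the cathode; Ag⁺/Ag is oxidised at the anode.
E°cell = E°(cathode) − E°(anode) = (+1.28) − (+0.79) = +0.49 V.
Since E°cell > 0, the reaction is spontaneous under standard conditions.

+0.49 V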